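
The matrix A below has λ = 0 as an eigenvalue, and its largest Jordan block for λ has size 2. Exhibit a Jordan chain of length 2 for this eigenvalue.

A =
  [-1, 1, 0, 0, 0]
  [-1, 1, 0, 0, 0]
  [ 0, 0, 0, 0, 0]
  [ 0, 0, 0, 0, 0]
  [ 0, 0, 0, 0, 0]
A Jordan chain for λ = 0 of length 2:
v_1 = (-1, -1, 0, 0, 0)ᵀ
v_2 = (1, 0, 0, 0, 0)ᵀ

Let N = A − (0)·I. We want v_2 with N^2 v_2 = 0 but N^1 v_2 ≠ 0; then v_{j-1} := N · v_j for j = 2, …, 2.

Pick v_2 = (1, 0, 0, 0, 0)ᵀ.
Then v_1 = N · v_2 = (-1, -1, 0, 0, 0)ᵀ.

Sanity check: (A − (0)·I) v_1 = (0, 0, 0, 0, 0)ᵀ = 0. ✓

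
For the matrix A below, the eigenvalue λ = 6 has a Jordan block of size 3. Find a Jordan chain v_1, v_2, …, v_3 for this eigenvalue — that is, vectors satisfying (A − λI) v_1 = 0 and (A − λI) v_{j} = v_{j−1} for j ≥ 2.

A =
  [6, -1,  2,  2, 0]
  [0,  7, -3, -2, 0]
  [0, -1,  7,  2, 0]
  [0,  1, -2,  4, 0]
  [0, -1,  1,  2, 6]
A Jordan chain for λ = 6 of length 3:
v_1 = (-1, 2, 0, 1, 0)ᵀ
v_2 = (-1, 1, -1, 1, -1)ᵀ
v_3 = (0, 1, 0, 0, 0)ᵀ

Let N = A − (6)·I. We want v_3 with N^3 v_3 = 0 but N^2 v_3 ≠ 0; then v_{j-1} := N · v_j for j = 3, …, 2.

Pick v_3 = (0, 1, 0, 0, 0)ᵀ.
Then v_2 = N · v_3 = (-1, 1, -1, 1, -1)ᵀ.
Then v_1 = N · v_2 = (-1, 2, 0, 1, 0)ᵀ.

Sanity check: (A − (6)·I) v_1 = (0, 0, 0, 0, 0)ᵀ = 0. ✓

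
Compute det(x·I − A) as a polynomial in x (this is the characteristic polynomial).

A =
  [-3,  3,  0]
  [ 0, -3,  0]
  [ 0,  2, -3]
x^3 + 9*x^2 + 27*x + 27

Expanding det(x·I − A) (e.g. by cofactor expansion or by noting that A is similar to its Jordan form J, which has the same characteristic polynomial as A) gives
  χ_A(x) = x^3 + 9*x^2 + 27*x + 27
which factors as (x + 3)^3. The eigenvalues (with algebraic multiplicities) are λ = -3 with multiplicity 3.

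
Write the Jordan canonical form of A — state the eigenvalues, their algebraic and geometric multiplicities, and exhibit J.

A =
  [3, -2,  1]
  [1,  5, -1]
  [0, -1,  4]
J_3(4)

The characteristic polynomial is
  det(x·I − A) = x^3 - 12*x^2 + 48*x - 64 = (x - 4)^3

Eigenvalues and multiplicities (the geometric multiplicity of λ is n − rank(A − λI), which equals the number of Jordan blocks for λ):
  λ = 4: algebraic multiplicity = 3, geometric multiplicity = 1

Determining the block sizes for each eigenvalue:
  λ = 4: one block (gm = 1), so the single block has size am = 3 → block sizes [3]

Assembling the blocks gives a Jordan form
J =
  [4, 1, 0]
  [0, 4, 1]
  [0, 0, 4]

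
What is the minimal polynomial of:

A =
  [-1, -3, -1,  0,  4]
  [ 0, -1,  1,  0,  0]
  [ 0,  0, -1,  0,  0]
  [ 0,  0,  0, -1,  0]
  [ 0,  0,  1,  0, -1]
x^3 + 3*x^2 + 3*x + 1

The characteristic polynomial is χ_A(x) = (x + 1)^5, so the eigenvalues are known. The minimal polynomial is
  m_A(x) = Π_λ (x − λ)^{k_λ}
where k_λ is the size of the *largest* Jordan block for λ (equivalently, the smallest k with (A − λI)^k v = 0 for every generalised eigenvector v of λ).

  λ = -1: largest Jordan block has size 3, contributing (x + 1)^3

So m_A(x) = (x + 1)^3 = x^3 + 3*x^2 + 3*x + 1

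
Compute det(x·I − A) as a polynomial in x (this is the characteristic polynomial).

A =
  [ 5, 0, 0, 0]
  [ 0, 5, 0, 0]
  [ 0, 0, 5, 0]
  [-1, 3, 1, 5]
x^4 - 20*x^3 + 150*x^2 - 500*x + 625

Expanding det(x·I − A) (e.g. by cofactor expansion or by noting that A is similar to its Jordan form J, which has the same characteristic polynomial as A) gives
  χ_A(x) = x^4 - 20*x^3 + 150*x^2 - 500*x + 625
which factors as (x - 5)^4. The eigenvalues (with algebraic multiplicities) are λ = 5 with multiplicity 4.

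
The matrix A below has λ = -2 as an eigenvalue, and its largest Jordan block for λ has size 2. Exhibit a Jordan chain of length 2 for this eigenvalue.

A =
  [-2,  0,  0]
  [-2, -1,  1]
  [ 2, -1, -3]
A Jordan chain for λ = -2 of length 2:
v_1 = (0, -2, 2)ᵀ
v_2 = (1, 0, 0)ᵀ

Let N = A − (-2)·I. We want v_2 with N^2 v_2 = 0 but N^1 v_2 ≠ 0; then v_{j-1} := N · v_j for j = 2, …, 2.

Pick v_2 = (1, 0, 0)ᵀ.
Then v_1 = N · v_2 = (0, -2, 2)ᵀ.

Sanity check: (A − (-2)·I) v_1 = (0, 0, 0)ᵀ = 0. ✓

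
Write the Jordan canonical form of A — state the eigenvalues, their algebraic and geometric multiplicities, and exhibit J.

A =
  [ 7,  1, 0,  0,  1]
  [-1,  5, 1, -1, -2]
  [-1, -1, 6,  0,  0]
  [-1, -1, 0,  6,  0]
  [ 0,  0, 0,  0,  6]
J_3(6) ⊕ J_2(6)

The characteristic polynomial is
  det(x·I − A) = x^5 - 30*x^4 + 360*x^3 - 2160*x^2 + 6480*x - 7776 = (x - 6)^5

Eigenvalues and multiplicities (the geometric multiplicity of λ is n − rank(A − λI), which equals the number of Jordan blocks for λ):
  λ = 6: algebraic multiplicity = 5, geometric multiplicity = 2

Determining the block sizes for each eigenvalue:
  λ = 6: with am = 5 and gm = 2, the partition is not yet determined (e.g. several partitions of 5 into 2 parts exist). Let N = A − (6)·I. Computing rank(N^1) = 3, rank(N^2) = 1, rank(N^3) = 0; the number of blocks of size ≥ j is rank(N^{j−1}) − rank(N^j), giving [2, 2, 1]. So we have 1 block(s) of size 3, 1 block(s) of size 2 → block sizes [3, 2]

Assembling the blocks gives a Jordan form
J =
  [6, 1, 0, 0, 0]
  [0, 6, 1, 0, 0]
  [0, 0, 6, 0, 0]
  [0, 0, 0, 6, 1]
  [0, 0, 0, 0, 6]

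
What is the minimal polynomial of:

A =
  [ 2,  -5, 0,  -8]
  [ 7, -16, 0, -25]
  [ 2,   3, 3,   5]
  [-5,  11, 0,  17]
x^4 - 6*x^3 + 9*x^2

The characteristic polynomial is χ_A(x) = x^2*(x - 3)^2, so the eigenvalues are known. The minimal polynomial is
  m_A(x) = Π_λ (x − λ)^{k_λ}
where k_λ is the size of the *largest* Jordan block for λ (equivalently, the smallest k with (A − λI)^k v = 0 for every generalised eigenvector v of λ).

  λ = 0: largest Jordan block has size 2, contributing (x − 0)^2
  λ = 3: largest Jordan block has size 2, contributing (x − 3)^2

So m_A(x) = x^2*(x - 3)^2 = x^4 - 6*x^3 + 9*x^2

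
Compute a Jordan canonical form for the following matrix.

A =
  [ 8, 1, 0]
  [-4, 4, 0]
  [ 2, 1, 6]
J_2(6) ⊕ J_1(6)

The characteristic polynomial is
  det(x·I − A) = x^3 - 18*x^2 + 108*x - 216 = (x - 6)^3

Eigenvalues and multiplicities (the geometric multiplicity of λ is n − rank(A − λI), which equals the number of Jordan blocks for λ):
  λ = 6: algebraic multiplicity = 3, geometric multiplicity = 2

Determining the block sizes for each eigenvalue:
  λ = 6: 2 blocks summing to 3 forces exactly one block of size 2 and the rest size 1 → block sizes [2, 1]

Assembling the blocks gives a Jordan form
J =
  [6, 1, 0]
  [0, 6, 0]
  [0, 0, 6]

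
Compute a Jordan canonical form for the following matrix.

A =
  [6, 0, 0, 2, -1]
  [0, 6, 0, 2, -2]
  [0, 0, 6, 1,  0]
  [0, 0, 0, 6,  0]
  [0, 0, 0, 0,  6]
J_2(6) ⊕ J_2(6) ⊕ J_1(6)

The characteristic polynomial is
  det(x·I − A) = x^5 - 30*x^4 + 360*x^3 - 2160*x^2 + 6480*x - 7776 = (x - 6)^5

Eigenvalues and multiplicities (the geometric multiplicity of λ is n − rank(A − λI), which equals the number of Jordan blocks for λ):
  λ = 6: algebraic multiplicity = 5, geometric multiplicity = 3

Determining the block sizes for each eigenvalue:
  λ = 6: with am = 5 and gm = 3, the partition is not yet determined (e.g. several partitions of 5 into 3 parts exist). Let N = A − (6)·I. Computing rank(N^1) = 2, rank(N^2) = 0; the number of blocks of size ≥ j is rank(N^{j−1}) − rank(N^j), giving [3, 2]. So we have 2 block(s) of size 2, 1 block(s) of size 1 → block sizes [2, 2, 1]

Assembling the blocks gives a Jordan form
J =
  [6, 1, 0, 0, 0]
  [0, 6, 0, 0, 0]
  [0, 0, 6, 1, 0]
  [0, 0, 0, 6, 0]
  [0, 0, 0, 0, 6]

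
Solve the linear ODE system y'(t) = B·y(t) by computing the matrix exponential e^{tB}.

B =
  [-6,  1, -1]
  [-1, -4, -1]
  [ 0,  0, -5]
e^{tB} =
  [-t*exp(-5*t) + exp(-5*t), t*exp(-5*t), -t*exp(-5*t)]
  [-t*exp(-5*t), t*exp(-5*t) + exp(-5*t), -t*exp(-5*t)]
  [0, 0, exp(-5*t)]

Strategy: write B = P · J · P⁻¹ where J is a Jordan canonical form, so e^{tB} = P · e^{tJ} · P⁻¹, and e^{tJ} can be computed block-by-block.

B has Jordan form
J =
  [-5,  1,  0]
  [ 0, -5,  0]
  [ 0,  0, -5]
(up to reordering of blocks).

Per-block formulas:
  For a 1×1 block at λ = -5: exp(t · [-5]) = [e^(-5t)].
  For a 2×2 Jordan block J_2(-5): exp(t · J_2(-5)) = e^(-5t)·(I + t·N), where N is the 2×2 nilpotent shift.

After assembling e^{tJ} and conjugating by P, we get:

e^{tB} =
  [-t*exp(-5*t) + exp(-5*t), t*exp(-5*t), -t*exp(-5*t)]
  [-t*exp(-5*t), t*exp(-5*t) + exp(-5*t), -t*exp(-5*t)]
  [0, 0, exp(-5*t)]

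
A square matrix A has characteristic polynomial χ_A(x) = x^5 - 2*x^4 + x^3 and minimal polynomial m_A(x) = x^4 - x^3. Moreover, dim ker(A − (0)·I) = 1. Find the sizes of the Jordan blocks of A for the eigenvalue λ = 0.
Block sizes for λ = 0: [3]

Step 1 — from the characteristic polynomial, algebraic multiplicity of λ = 0 is 3. From dim ker(A − (0)·I) = 1, there are exactly 1 Jordan blocks for λ = 0.
Step 2 — from the minimal polynomial, the factor (x − 0)^3 tells us the largest block for λ = 0 has size 3.
Step 3 — with total size 3, 1 blocks, and largest block 3, the block sizes (in nonincreasing order) are [3].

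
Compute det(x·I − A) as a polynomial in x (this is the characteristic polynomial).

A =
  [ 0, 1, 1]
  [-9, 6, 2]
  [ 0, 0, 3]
x^3 - 9*x^2 + 27*x - 27

Expanding det(x·I − A) (e.g. by cofactor expansion or by noting that A is similar to its Jordan form J, which has the same characteristic polynomial as A) gives
  χ_A(x) = x^3 - 9*x^2 + 27*x - 27
which factors as (x - 3)^3. The eigenvalues (with algebraic multiplicities) are λ = 3 with multiplicity 3.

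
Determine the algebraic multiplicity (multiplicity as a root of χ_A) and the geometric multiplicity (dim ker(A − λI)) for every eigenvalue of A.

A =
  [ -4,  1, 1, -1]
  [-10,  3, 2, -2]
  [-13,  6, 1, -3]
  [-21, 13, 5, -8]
λ = -3: alg = 3, geom = 1; λ = 1: alg = 1, geom = 1

Step 1 — factor the characteristic polynomial to read off the algebraic multiplicities:
  χ_A(x) = (x - 1)*(x + 3)^3

Step 2 — compute geometric multiplicities via the rank-nullity identity g(λ) = n − rank(A − λI):
  rank(A − (-3)·I) = 3, so dim ker(A − (-3)·I) = n − 3 = 1
  rank(A − (1)·I) = 3, so dim ker(A − (1)·I) = n − 3 = 1

Summary:
  λ = -3: algebraic multiplicity = 3, geometric multiplicity = 1
  λ = 1: algebraic multiplicity = 1, geometric multiplicity = 1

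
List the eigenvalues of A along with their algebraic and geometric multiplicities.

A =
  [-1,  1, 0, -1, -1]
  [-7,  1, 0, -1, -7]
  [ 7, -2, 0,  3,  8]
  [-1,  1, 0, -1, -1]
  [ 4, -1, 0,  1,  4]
λ = 0: alg = 4, geom = 2; λ = 3: alg = 1, geom = 1

Step 1 — factor the characteristic polynomial to read off the algebraic multiplicities:
  χ_A(x) = x^4*(x - 3)

Step 2 — compute geometric multiplicities via the rank-nullity identity g(λ) = n − rank(A − λI):
  rank(A − (0)·I) = 3, so dim ker(A − (0)·I) = n − 3 = 2
  rank(A − (3)·I) = 4, so dim ker(A − (3)·I) = n − 4 = 1

Summary:
  λ = 0: algebraic multiplicity = 4, geometric multiplicity = 2
  λ = 3: algebraic multiplicity = 1, geometric multiplicity = 1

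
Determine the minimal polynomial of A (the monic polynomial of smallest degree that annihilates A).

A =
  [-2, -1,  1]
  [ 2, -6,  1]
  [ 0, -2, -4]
x^3 + 12*x^2 + 48*x + 64

The characteristic polynomial is χ_A(x) = (x + 4)^3, so the eigenvalues are known. The minimal polynomial is
  m_A(x) = Π_λ (x − λ)^{k_λ}
where k_λ is the size of the *largest* Jordan block for λ (equivalently, the smallest k with (A − λI)^k v = 0 for every generalised eigenvector v of λ).

  λ = -4: largest Jordan block has size 3, contributing (x + 4)^3

So m_A(x) = (x + 4)^3 = x^3 + 12*x^2 + 48*x + 64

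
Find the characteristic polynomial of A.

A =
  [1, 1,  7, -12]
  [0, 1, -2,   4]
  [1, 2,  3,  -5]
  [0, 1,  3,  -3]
x^4 - 2*x^3 + 2*x - 1

Expanding det(x·I − A) (e.g. by cofactor expansion or by noting that A is similar to its Jordan form J, which has the same characteristic polynomial as A) gives
  χ_A(x) = x^4 - 2*x^3 + 2*x - 1
which factors as (x - 1)^3*(x + 1). The eigenvalues (with algebraic multiplicities) are λ = -1 with multiplicity 1, λ = 1 with multiplicity 3.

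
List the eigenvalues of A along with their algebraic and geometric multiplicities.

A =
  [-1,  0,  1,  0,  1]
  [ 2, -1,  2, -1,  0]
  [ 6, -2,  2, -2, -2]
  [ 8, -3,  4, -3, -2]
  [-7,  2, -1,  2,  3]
λ = 0: alg = 5, geom = 3

Step 1 — factor the characteristic polynomial to read off the algebraic multiplicities:
  χ_A(x) = x^5

Step 2 — compute geometric multiplicities via the rank-nullity identity g(λ) = n − rank(A − λI):
  rank(A − (0)·I) = 2, so dim ker(A − (0)·I) = n − 2 = 3

Summary:
  λ = 0: algebraic multiplicity = 5, geometric multiplicity = 3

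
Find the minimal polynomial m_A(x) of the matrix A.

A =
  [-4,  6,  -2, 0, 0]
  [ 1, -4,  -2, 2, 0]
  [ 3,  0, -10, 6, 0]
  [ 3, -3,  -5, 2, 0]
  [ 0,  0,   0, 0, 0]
x^3 + 8*x^2 + 16*x

The characteristic polynomial is χ_A(x) = x*(x + 4)^4, so the eigenvalues are known. The minimal polynomial is
  m_A(x) = Π_λ (x − λ)^{k_λ}
where k_λ is the size of the *largest* Jordan block for λ (equivalently, the smallest k with (A − λI)^k v = 0 for every generalised eigenvector v of λ).

  λ = -4: largest Jordan block has size 2, contributing (x + 4)^2
  λ = 0: largest Jordan block has size 1, contributing (x − 0)

So m_A(x) = x*(x + 4)^2 = x^3 + 8*x^2 + 16*x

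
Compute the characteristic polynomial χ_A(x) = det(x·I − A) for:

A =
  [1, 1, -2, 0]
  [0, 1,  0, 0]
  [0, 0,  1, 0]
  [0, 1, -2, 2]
x^4 - 5*x^3 + 9*x^2 - 7*x + 2

Expanding det(x·I − A) (e.g. by cofactor expansion or by noting that A is similar to its Jordan form J, which has the same characteristic polynomial as A) gives
  χ_A(x) = x^4 - 5*x^3 + 9*x^2 - 7*x + 2
which factors as (x - 2)*(x - 1)^3. The eigenvalues (with algebraic multiplicities) are λ = 1 with multiplicity 3, λ = 2 with multiplicity 1.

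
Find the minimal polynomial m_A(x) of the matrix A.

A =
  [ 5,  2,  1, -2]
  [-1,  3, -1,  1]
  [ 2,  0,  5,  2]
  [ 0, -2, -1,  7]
x^2 - 10*x + 25

The characteristic polynomial is χ_A(x) = (x - 5)^4, so the eigenvalues are known. The minimal polynomial is
  m_A(x) = Π_λ (x − λ)^{k_λ}
where k_λ is the size of the *largest* Jordan block for λ (equivalently, the smallest k with (A − λI)^k v = 0 for every generalised eigenvector v of λ).

  λ = 5: largest Jordan block has size 2, contributing (x − 5)^2

So m_A(x) = (x - 5)^2 = x^2 - 10*x + 25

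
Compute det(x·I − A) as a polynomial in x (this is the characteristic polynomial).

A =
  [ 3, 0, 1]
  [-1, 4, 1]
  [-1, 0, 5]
x^3 - 12*x^2 + 48*x - 64

Expanding det(x·I − A) (e.g. by cofactor expansion or by noting that A is similar to its Jordan form J, which has the same characteristic polynomial as A) gives
  χ_A(x) = x^3 - 12*x^2 + 48*x - 64
which factors as (x - 4)^3. The eigenvalues (with algebraic multiplicities) are λ = 4 with multiplicity 3.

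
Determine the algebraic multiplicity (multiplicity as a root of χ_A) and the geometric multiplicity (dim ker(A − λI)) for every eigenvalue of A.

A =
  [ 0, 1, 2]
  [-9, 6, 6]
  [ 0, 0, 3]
λ = 3: alg = 3, geom = 2

Step 1 — factor the characteristic polynomial to read off the algebraic multiplicities:
  χ_A(x) = (x - 3)^3

Step 2 — compute geometric multiplicities via the rank-nullity identity g(λ) = n − rank(A − λI):
  rank(A − (3)·I) = 1, so dim ker(A − (3)·I) = n − 1 = 2

Summary:
  λ = 3: algebraic multiplicity = 3, geometric multiplicity = 2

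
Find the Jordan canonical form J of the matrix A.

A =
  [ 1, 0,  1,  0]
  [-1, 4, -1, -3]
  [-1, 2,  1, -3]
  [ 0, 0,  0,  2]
J_3(2) ⊕ J_1(2)

The characteristic polynomial is
  det(x·I − A) = x^4 - 8*x^3 + 24*x^2 - 32*x + 16 = (x - 2)^4

Eigenvalues and multiplicities (the geometric multiplicity of λ is n − rank(A − λI), which equals the number of Jordan blocks for λ):
  λ = 2: algebraic multiplicity = 4, geometric multiplicity = 2

Determining the block sizes for each eigenvalue:
  λ = 2: with am = 4 and gm = 2, the partition is not yet determined (e.g. several partitions of 4 into 2 parts exist). Let N = A − (2)·I. Computing rank(N^1) = 2, rank(N^2) = 1, rank(N^3) = 0; the number of blocks of size ≥ j is rank(N^{j−1}) − rank(N^j), giving [2, 1, 1]. So we have 1 block(s) of size 3, 1 block(s) of size 1 → block sizes [3, 1]

Assembling the blocks gives a Jordan form
J =
  [2, 1, 0, 0]
  [0, 2, 1, 0]
  [0, 0, 2, 0]
  [0, 0, 0, 2]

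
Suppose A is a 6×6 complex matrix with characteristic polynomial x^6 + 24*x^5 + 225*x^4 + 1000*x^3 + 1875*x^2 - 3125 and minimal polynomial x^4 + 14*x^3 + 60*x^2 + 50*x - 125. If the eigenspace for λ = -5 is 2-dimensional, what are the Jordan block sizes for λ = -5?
Block sizes for λ = -5: [3, 2]

Step 1 — from the characteristic polynomial, algebraic multiplicity of λ = -5 is 5. From dim ker(A − (-5)·I) = 2, there are exactly 2 Jordan blocks for λ = -5.
Step 2 — from the minimal polynomial, the factor (x + 5)^3 tells us the largest block for λ = -5 has size 3.
Step 3 — with total size 5, 2 blocks, and largest block 3, the block sizes (in nonincreasing order) are [3, 2].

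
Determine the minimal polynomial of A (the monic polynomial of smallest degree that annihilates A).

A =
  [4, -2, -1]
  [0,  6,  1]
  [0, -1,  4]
x^3 - 14*x^2 + 65*x - 100

The characteristic polynomial is χ_A(x) = (x - 5)^2*(x - 4), so the eigenvalues are known. The minimal polynomial is
  m_A(x) = Π_λ (x − λ)^{k_λ}
where k_λ is the size of the *largest* Jordan block for λ (equivalently, the smallest k with (A − λI)^k v = 0 for every generalised eigenvector v of λ).

  λ = 4: largest Jordan block has size 1, contributing (x − 4)
  λ = 5: largest Jordan block has size 2, contributing (x − 5)^2

So m_A(x) = (x - 5)^2*(x - 4) = x^3 - 14*x^2 + 65*x - 100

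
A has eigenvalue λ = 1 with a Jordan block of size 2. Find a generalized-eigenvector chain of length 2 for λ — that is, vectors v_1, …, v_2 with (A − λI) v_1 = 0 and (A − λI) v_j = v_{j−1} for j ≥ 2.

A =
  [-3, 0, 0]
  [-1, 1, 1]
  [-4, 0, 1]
A Jordan chain for λ = 1 of length 2:
v_1 = (0, 1, 0)ᵀ
v_2 = (0, 0, 1)ᵀ

Let N = A − (1)·I. We want v_2 with N^2 v_2 = 0 but N^1 v_2 ≠ 0; then v_{j-1} := N · v_j for j = 2, …, 2.

Pick v_2 = (0, 0, 1)ᵀ.
Then v_1 = N · v_2 = (0, 1, 0)ᵀ.

Sanity check: (A − (1)·I) v_1 = (0, 0, 0)ᵀ = 0. ✓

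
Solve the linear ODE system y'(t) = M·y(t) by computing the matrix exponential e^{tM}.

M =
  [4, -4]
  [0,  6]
e^{tM} =
  [exp(4*t), -2*exp(6*t) + 2*exp(4*t)]
  [0, exp(6*t)]

Strategy: write M = P · J · P⁻¹ where J is a Jordan canonical form, so e^{tM} = P · e^{tJ} · P⁻¹, and e^{tJ} can be computed block-by-block.

M has Jordan form
J =
  [4, 0]
  [0, 6]
(up to reordering of blocks).

Per-block formulas:
  For a 1×1 block at λ = 6: exp(t · [6]) = [e^(6t)].
  For a 1×1 block at λ = 4: exp(t · [4]) = [e^(4t)].

After assembling e^{tJ} and conjugating by P, we get:

e^{tM} =
  [exp(4*t), -2*exp(6*t) + 2*exp(4*t)]
  [0, exp(6*t)]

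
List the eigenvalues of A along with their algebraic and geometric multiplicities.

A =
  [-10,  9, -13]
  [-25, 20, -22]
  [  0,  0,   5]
λ = 5: alg = 3, geom = 1

Step 1 — factor the characteristic polynomial to read off the algebraic multiplicities:
  χ_A(x) = (x - 5)^3

Step 2 — compute geometric multiplicities via the rank-nullity identity g(λ) = n − rank(A − λI):
  rank(A − (5)·I) = 2, so dim ker(A − (5)·I) = n − 2 = 1

Summary:
  λ = 5: algebraic multiplicity = 3, geometric multiplicity = 1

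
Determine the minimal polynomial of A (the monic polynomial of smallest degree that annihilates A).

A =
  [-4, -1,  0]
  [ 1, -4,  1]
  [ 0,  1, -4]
x^3 + 12*x^2 + 48*x + 64

The characteristic polynomial is χ_A(x) = (x + 4)^3, so the eigenvalues are known. The minimal polynomial is
  m_A(x) = Π_λ (x − λ)^{k_λ}
where k_λ is the size of the *largest* Jordan block for λ (equivalently, the smallest k with (A − λI)^k v = 0 for every generalised eigenvector v of λ).

  λ = -4: largest Jordan block has size 3, contributing (x + 4)^3

So m_A(x) = (x + 4)^3 = x^3 + 12*x^2 + 48*x + 64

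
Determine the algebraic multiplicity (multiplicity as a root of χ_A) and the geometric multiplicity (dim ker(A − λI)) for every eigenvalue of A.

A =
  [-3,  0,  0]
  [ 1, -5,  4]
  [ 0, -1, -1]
λ = -3: alg = 3, geom = 1

Step 1 — factor the characteristic polynomial to read off the algebraic multiplicities:
  χ_A(x) = (x + 3)^3

Step 2 — compute geometric multiplicities via the rank-nullity identity g(λ) = n − rank(A − λI):
  rank(A − (-3)·I) = 2, so dim ker(A − (-3)·I) = n − 2 = 1

Summary:
  λ = -3: algebraic multiplicity = 3, geometric multiplicity = 1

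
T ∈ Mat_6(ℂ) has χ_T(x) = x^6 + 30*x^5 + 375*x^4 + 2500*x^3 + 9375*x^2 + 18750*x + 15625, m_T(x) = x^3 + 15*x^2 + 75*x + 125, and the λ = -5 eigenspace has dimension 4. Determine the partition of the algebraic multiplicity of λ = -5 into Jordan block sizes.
Block sizes for λ = -5: [3, 1, 1, 1]

Step 1 — from the characteristic polynomial, algebraic multiplicity of λ = -5 is 6. From dim ker(T − (-5)·I) = 4, there are exactly 4 Jordan blocks for λ = -5.
Step 2 — from the minimal polynomial, the factor (x + 5)^3 tells us the largest block for λ = -5 has size 3.
Step 3 — with total size 6, 4 blocks, and largest block 3, the block sizes (in nonincreasing order) are [3, 1, 1, 1].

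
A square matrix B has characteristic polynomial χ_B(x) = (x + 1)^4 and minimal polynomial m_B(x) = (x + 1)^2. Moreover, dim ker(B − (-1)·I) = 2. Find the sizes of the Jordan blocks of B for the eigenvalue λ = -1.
Block sizes for λ = -1: [2, 2]

Step 1 — from the characteristic polynomial, algebraic multiplicity of λ = -1 is 4. From dim ker(B − (-1)·I) = 2, there are exactly 2 Jordan blocks for λ = -1.
Step 2 — from the minimal polynomial, the factor (x + 1)^2 tells us the largest block for λ = -1 has size 2.
Step 3 — with total size 4, 2 blocks, and largest block 2, the block sizes (in nonincreasing order) are [2, 2].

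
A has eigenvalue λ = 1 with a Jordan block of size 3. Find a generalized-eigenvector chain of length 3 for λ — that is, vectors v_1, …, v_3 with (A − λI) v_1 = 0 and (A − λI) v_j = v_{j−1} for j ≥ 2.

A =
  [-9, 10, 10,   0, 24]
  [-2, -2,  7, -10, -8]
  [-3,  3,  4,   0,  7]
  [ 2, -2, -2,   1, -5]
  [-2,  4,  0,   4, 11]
A Jordan chain for λ = 1 of length 3:
v_1 = (2, 1, 1, 0, 0)ᵀ
v_2 = (-10, -2, -3, 2, -2)ᵀ
v_3 = (1, 0, 0, 0, 0)ᵀ

Let N = A − (1)·I. We want v_3 with N^3 v_3 = 0 but N^2 v_3 ≠ 0; then v_{j-1} := N · v_j for j = 3, …, 2.

Pick v_3 = (1, 0, 0, 0, 0)ᵀ.
Then v_2 = N · v_3 = (-10, -2, -3, 2, -2)ᵀ.
Then v_1 = N · v_2 = (2, 1, 1, 0, 0)ᵀ.

Sanity check: (A − (1)·I) v_1 = (0, 0, 0, 0, 0)ᵀ = 0. ✓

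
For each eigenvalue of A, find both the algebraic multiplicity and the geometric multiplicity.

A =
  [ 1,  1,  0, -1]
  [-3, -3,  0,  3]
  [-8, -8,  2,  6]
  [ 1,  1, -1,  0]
λ = 0: alg = 4, geom = 2

Step 1 — factor the characteristic polynomial to read off the algebraic multiplicities:
  χ_A(x) = x^4

Step 2 — compute geometric multiplicities via the rank-nullity identity g(λ) = n − rank(A − λI):
  rank(A − (0)·I) = 2, so dim ker(A − (0)·I) = n − 2 = 2

Summary:
  λ = 0: algebraic multiplicity = 4, geometric multiplicity = 2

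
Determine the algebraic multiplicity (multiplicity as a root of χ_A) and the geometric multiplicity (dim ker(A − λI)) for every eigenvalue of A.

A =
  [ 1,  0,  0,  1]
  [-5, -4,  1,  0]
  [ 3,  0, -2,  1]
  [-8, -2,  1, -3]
λ = -2: alg = 4, geom = 2

Step 1 — factor the characteristic polynomial to read off the algebraic multiplicities:
  χ_A(x) = (x + 2)^4

Step 2 — compute geometric multiplicities via the rank-nullity identity g(λ) = n − rank(A − λI):
  rank(A − (-2)·I) = 2, so dim ker(A − (-2)·I) = n − 2 = 2

Summary:
  λ = -2: algebraic multiplicity = 4, geometric multiplicity = 2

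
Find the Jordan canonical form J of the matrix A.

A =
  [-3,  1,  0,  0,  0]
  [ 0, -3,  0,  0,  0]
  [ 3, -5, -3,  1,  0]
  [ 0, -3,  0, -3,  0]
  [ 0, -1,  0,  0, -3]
J_2(-3) ⊕ J_2(-3) ⊕ J_1(-3)

The characteristic polynomial is
  det(x·I − A) = x^5 + 15*x^4 + 90*x^3 + 270*x^2 + 405*x + 243 = (x + 3)^5

Eigenvalues and multiplicities (the geometric multiplicity of λ is n − rank(A − λI), which equals the number of Jordan blocks for λ):
  λ = -3: algebraic multiplicity = 5, geometric multiplicity = 3

Determining the block sizes for each eigenvalue:
  λ = -3: with am = 5 and gm = 3, the partition is not yet determined (e.g. several partitions of 5 into 3 parts exist). Let N = A − (-3)·I. Computing rank(N^1) = 2, rank(N^2) = 0; the number of blocks of size ≥ j is rank(N^{j−1}) − rank(N^j), giving [3, 2]. So we have 2 block(s) of size 2, 1 block(s) of size 1 → block sizes [2, 2, 1]

Assembling the blocks gives a Jordan form
J =
  [-3,  1,  0,  0,  0]
  [ 0, -3,  0,  0,  0]
  [ 0,  0, -3,  1,  0]
  [ 0,  0,  0, -3,  0]
  [ 0,  0,  0,  0, -3]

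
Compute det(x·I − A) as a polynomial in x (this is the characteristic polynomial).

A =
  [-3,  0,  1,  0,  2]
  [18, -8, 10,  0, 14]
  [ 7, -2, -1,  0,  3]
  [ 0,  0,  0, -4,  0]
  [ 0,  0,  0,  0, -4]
x^5 + 20*x^4 + 160*x^3 + 640*x^2 + 1280*x + 1024

Expanding det(x·I − A) (e.g. by cofactor expansion or by noting that A is similar to its Jordan form J, which has the same characteristic polynomial as A) gives
  χ_A(x) = x^5 + 20*x^4 + 160*x^3 + 640*x^2 + 1280*x + 1024
which factors as (x + 4)^5. The eigenvalues (with algebraic multiplicities) are λ = -4 with multiplicity 5.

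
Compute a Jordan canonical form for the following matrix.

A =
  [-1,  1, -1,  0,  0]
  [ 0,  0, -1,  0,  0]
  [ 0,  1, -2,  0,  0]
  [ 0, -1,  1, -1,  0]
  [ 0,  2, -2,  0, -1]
J_2(-1) ⊕ J_1(-1) ⊕ J_1(-1) ⊕ J_1(-1)

The characteristic polynomial is
  det(x·I − A) = x^5 + 5*x^4 + 10*x^3 + 10*x^2 + 5*x + 1 = (x + 1)^5

Eigenvalues and multiplicities (the geometric multiplicity of λ is n − rank(A − λI), which equals the number of Jordan blocks for λ):
  λ = -1: algebraic multiplicity = 5, geometric multiplicity = 4

Determining the block sizes for each eigenvalue:
  λ = -1: 4 blocks summing to 5 forces exactly one block of size 2 and the rest size 1 → block sizes [2, 1, 1, 1]

Assembling the blocks gives a Jordan form
J =
  [-1,  1,  0,  0,  0]
  [ 0, -1,  0,  0,  0]
  [ 0,  0, -1,  0,  0]
  [ 0,  0,  0, -1,  0]
  [ 0,  0,  0,  0, -1]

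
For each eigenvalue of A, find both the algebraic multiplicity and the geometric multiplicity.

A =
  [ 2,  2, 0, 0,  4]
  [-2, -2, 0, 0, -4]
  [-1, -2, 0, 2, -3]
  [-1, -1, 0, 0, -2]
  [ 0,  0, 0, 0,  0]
λ = 0: alg = 5, geom = 3

Step 1 — factor the characteristic polynomial to read off the algebraic multiplicities:
  χ_A(x) = x^5

Step 2 — compute geometric multiplicities via the rank-nullity identity g(λ) = n − rank(A − λI):
  rank(A − (0)·I) = 2, so dim ker(A − (0)·I) = n − 2 = 3

Summary:
  λ = 0: algebraic multiplicity = 5, geometric multiplicity = 3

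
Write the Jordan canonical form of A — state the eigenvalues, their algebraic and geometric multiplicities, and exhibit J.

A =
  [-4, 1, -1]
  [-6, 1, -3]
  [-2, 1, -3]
J_2(-2) ⊕ J_1(-2)

The characteristic polynomial is
  det(x·I − A) = x^3 + 6*x^2 + 12*x + 8 = (x + 2)^3

Eigenvalues and multiplicities (the geometric multiplicity of λ is n − rank(A − λI), which equals the number of Jordan blocks for λ):
  λ = -2: algebraic multiplicity = 3, geometric multiplicity = 2

Determining the block sizes for each eigenvalue:
  λ = -2: 2 blocks summing to 3 forces exactly one block of size 2 and the rest size 1 → block sizes [2, 1]

Assembling the blocks gives a Jordan form
J =
  [-2,  1,  0]
  [ 0, -2,  0]
  [ 0,  0, -2]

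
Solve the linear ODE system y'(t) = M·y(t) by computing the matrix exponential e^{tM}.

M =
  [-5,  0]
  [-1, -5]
e^{tM} =
  [exp(-5*t), 0]
  [-t*exp(-5*t), exp(-5*t)]

Strategy: write M = P · J · P⁻¹ where J is a Jordan canonical form, so e^{tM} = P · e^{tJ} · P⁻¹, and e^{tJ} can be computed block-by-block.

M has Jordan form
J =
  [-5,  1]
  [ 0, -5]
(up to reordering of blocks).

Per-block formulas:
  For a 2×2 Jordan block J_2(-5): exp(t · J_2(-5)) = e^(-5t)·(I + t·N), where N is the 2×2 nilpotent shift.

After assembling e^{tJ} and conjugating by P, we get:

e^{tM} =
  [exp(-5*t), 0]
  [-t*exp(-5*t), exp(-5*t)]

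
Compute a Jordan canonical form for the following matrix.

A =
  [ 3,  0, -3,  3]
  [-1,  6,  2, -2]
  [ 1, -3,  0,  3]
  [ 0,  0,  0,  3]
J_3(3) ⊕ J_1(3)

The characteristic polynomial is
  det(x·I − A) = x^4 - 12*x^3 + 54*x^2 - 108*x + 81 = (x - 3)^4

Eigenvalues and multiplicities (the geometric multiplicity of λ is n − rank(A − λI), which equals the number of Jordan blocks for λ):
  λ = 3: algebraic multiplicity = 4, geometric multiplicity = 2

Determining the block sizes for each eigenvalue:
  λ = 3: with am = 4 and gm = 2, the partition is not yet determined (e.g. several partitions of 4 into 2 parts exist). Let N = A − (3)·I. Computing rank(N^1) = 2, rank(N^2) = 1, rank(N^3) = 0; the number of blocks of size ≥ j is rank(N^{j−1}) − rank(N^j), giving [2, 1, 1]. So we have 1 block(s) of size 3, 1 block(s) of size 1 → block sizes [3, 1]

Assembling the blocks gives a Jordan form
J =
  [3, 1, 0, 0]
  [0, 3, 1, 0]
  [0, 0, 3, 0]
  [0, 0, 0, 3]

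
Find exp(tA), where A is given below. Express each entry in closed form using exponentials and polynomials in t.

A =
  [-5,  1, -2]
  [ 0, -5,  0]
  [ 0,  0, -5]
e^{tA} =
  [exp(-5*t), t*exp(-5*t), -2*t*exp(-5*t)]
  [0, exp(-5*t), 0]
  [0, 0, exp(-5*t)]

Strategy: write A = P · J · P⁻¹ where J is a Jordan canonical form, so e^{tA} = P · e^{tJ} · P⁻¹, and e^{tJ} can be computed block-by-block.

A has Jordan form
J =
  [-5,  1,  0]
  [ 0, -5,  0]
  [ 0,  0, -5]
(up to reordering of blocks).

Per-block formulas:
  For a 1×1 block at λ = -5: exp(t · [-5]) = [e^(-5t)].
  For a 2×2 Jordan block J_2(-5): exp(t · J_2(-5)) = e^(-5t)·(I + t·N), where N is the 2×2 nilpotent shift.

After assembling e^{tJ} and conjugating by P, we get:

e^{tA} =
  [exp(-5*t), t*exp(-5*t), -2*t*exp(-5*t)]
  [0, exp(-5*t), 0]
  [0, 0, exp(-5*t)]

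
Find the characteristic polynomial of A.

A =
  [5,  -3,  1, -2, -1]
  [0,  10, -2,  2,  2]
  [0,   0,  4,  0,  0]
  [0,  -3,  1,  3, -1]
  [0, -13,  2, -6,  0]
x^5 - 22*x^4 + 193*x^3 - 844*x^2 + 1840*x - 1600

Expanding det(x·I − A) (e.g. by cofactor expansion or by noting that A is similar to its Jordan form J, which has the same characteristic polynomial as A) gives
  χ_A(x) = x^5 - 22*x^4 + 193*x^3 - 844*x^2 + 1840*x - 1600
which factors as (x - 5)^2*(x - 4)^3. The eigenvalues (with algebraic multiplicities) are λ = 4 with multiplicity 3, λ = 5 with multiplicity 2.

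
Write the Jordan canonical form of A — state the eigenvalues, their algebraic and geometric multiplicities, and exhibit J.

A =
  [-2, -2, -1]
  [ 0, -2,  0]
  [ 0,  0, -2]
J_2(-2) ⊕ J_1(-2)

The characteristic polynomial is
  det(x·I − A) = x^3 + 6*x^2 + 12*x + 8 = (x + 2)^3

Eigenvalues and multiplicities (the geometric multiplicity of λ is n − rank(A − λI), which equals the number of Jordan blocks for λ):
  λ = -2: algebraic multiplicity = 3, geometric multiplicity = 2

Determining the block sizes for each eigenvalue:
  λ = -2: 2 blocks summing to 3 forces exactly one block of size 2 and the rest size 1 → block sizes [2, 1]

Assembling the blocks gives a Jordan form
J =
  [-2,  1,  0]
  [ 0, -2,  0]
  [ 0,  0, -2]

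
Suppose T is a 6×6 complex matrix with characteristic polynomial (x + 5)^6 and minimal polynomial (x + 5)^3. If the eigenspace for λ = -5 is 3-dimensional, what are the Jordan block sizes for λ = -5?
Block sizes for λ = -5: [3, 2, 1]

Step 1 — from the characteristic polynomial, algebraic multiplicity of λ = -5 is 6. From dim ker(T − (-5)·I) = 3, there are exactly 3 Jordan blocks for λ = -5.
Step 2 — from the minimal polynomial, the factor (x + 5)^3 tells us the largest block for λ = -5 has size 3.
Step 3 — with total size 6, 3 blocks, and largest block 3, the block sizes (in nonincreasing order) are [3, 2, 1].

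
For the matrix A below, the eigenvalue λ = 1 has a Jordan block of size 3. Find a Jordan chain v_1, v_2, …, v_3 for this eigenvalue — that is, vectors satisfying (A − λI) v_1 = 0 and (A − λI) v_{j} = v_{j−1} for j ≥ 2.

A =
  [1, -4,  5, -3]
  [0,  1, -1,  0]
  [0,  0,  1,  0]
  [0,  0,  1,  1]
A Jordan chain for λ = 1 of length 3:
v_1 = (1, 0, 0, 0)ᵀ
v_2 = (5, -1, 0, 1)ᵀ
v_3 = (0, 0, 1, 0)ᵀ

Let N = A − (1)·I. We want v_3 with N^3 v_3 = 0 but N^2 v_3 ≠ 0; then v_{j-1} := N · v_j for j = 3, …, 2.

Pick v_3 = (0, 0, 1, 0)ᵀ.
Then v_2 = N · v_3 = (5, -1, 0, 1)ᵀ.
Then v_1 = N · v_2 = (1, 0, 0, 0)ᵀ.

Sanity check: (A − (1)·I) v_1 = (0, 0, 0, 0)ᵀ = 0. ✓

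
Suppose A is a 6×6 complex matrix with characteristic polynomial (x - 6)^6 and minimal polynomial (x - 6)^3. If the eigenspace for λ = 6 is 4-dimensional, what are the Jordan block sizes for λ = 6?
Block sizes for λ = 6: [3, 1, 1, 1]

Step 1 — from the characteristic polynomial, algebraic multiplicity of λ = 6 is 6. From dim ker(A − (6)·I) = 4, there are exactly 4 Jordan blocks for λ = 6.
Step 2 — from the minimal polynomial, the factor (x − 6)^3 tells us the largest block for λ = 6 has size 3.
Step 3 — with total size 6, 4 blocks, and largest block 3, the block sizes (in nonincreasing order) are [3, 1, 1, 1].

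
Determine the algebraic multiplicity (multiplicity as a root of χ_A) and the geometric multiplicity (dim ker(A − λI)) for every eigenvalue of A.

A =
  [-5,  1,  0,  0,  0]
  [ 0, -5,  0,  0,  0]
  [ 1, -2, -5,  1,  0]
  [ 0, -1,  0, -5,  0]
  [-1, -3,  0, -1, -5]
λ = -5: alg = 5, geom = 3

Step 1 — factor the characteristic polynomial to read off the algebraic multiplicities:
  χ_A(x) = (x + 5)^5

Step 2 — compute geometric multiplicities via the rank-nullity identity g(λ) = n − rank(A − λI):
  rank(A − (-5)·I) = 2, so dim ker(A − (-5)·I) = n − 2 = 3

Summary:
  λ = -5: algebraic multiplicity = 5, geometric multiplicity = 3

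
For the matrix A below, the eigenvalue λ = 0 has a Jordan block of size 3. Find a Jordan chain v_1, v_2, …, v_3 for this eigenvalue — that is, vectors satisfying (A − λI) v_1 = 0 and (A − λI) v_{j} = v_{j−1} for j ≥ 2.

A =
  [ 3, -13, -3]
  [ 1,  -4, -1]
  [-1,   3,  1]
A Jordan chain for λ = 0 of length 3:
v_1 = (-1, 0, -1)ᵀ
v_2 = (3, 1, -1)ᵀ
v_3 = (1, 0, 0)ᵀ

Let N = A − (0)·I. We want v_3 with N^3 v_3 = 0 but N^2 v_3 ≠ 0; then v_{j-1} := N · v_j for j = 3, …, 2.

Pick v_3 = (1, 0, 0)ᵀ.
Then v_2 = N · v_3 = (3, 1, -1)ᵀ.
Then v_1 = N · v_2 = (-1, 0, -1)ᵀ.

Sanity check: (A − (0)·I) v_1 = (0, 0, 0)ᵀ = 0. ✓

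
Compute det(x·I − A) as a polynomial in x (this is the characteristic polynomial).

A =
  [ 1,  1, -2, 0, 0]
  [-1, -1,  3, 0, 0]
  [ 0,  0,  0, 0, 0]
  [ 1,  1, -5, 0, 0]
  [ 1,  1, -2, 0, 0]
x^5

Expanding det(x·I − A) (e.g. by cofactor expansion or by noting that A is similar to its Jordan form J, which has the same characteristic polynomial as A) gives
  χ_A(x) = x^5
which factors as x^5. The eigenvalues (with algebraic multiplicities) are λ = 0 with multiplicity 5.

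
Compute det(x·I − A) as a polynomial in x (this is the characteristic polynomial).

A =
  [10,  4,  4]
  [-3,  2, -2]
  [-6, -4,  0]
x^3 - 12*x^2 + 48*x - 64

Expanding det(x·I − A) (e.g. by cofactor expansion or by noting that A is similar to its Jordan form J, which has the same characteristic polynomial as A) gives
  χ_A(x) = x^3 - 12*x^2 + 48*x - 64
which factors as (x - 4)^3. The eigenvalues (with algebraic multiplicities) are λ = 4 with multiplicity 3.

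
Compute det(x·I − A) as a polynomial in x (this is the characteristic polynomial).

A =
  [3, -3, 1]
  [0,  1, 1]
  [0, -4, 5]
x^3 - 9*x^2 + 27*x - 27

Expanding det(x·I − A) (e.g. by cofactor expansion or by noting that A is similar to its Jordan form J, which has the same characteristic polynomial as A) gives
  χ_A(x) = x^3 - 9*x^2 + 27*x - 27
which factors as (x - 3)^3. The eigenvalues (with algebraic multiplicities) are λ = 3 with multiplicity 3.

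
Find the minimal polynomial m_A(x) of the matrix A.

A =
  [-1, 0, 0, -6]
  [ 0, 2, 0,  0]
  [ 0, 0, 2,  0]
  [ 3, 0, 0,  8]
x^2 - 7*x + 10

The characteristic polynomial is χ_A(x) = (x - 5)*(x - 2)^3, so the eigenvalues are known. The minimal polynomial is
  m_A(x) = Π_λ (x − λ)^{k_λ}
where k_λ is the size of the *largest* Jordan block for λ (equivalently, the smallest k with (A − λI)^k v = 0 for every generalised eigenvector v of λ).

  λ = 2: largest Jordan block has size 1, contributing (x − 2)
  λ = 5: largest Jordan block has size 1, contributing (x − 5)

So m_A(x) = (x - 5)*(x - 2) = x^2 - 7*x + 10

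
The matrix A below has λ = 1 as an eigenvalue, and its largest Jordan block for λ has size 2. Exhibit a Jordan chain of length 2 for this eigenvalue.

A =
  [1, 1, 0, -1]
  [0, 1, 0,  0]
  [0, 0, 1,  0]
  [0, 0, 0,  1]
A Jordan chain for λ = 1 of length 2:
v_1 = (1, 0, 0, 0)ᵀ
v_2 = (0, 1, 0, 0)ᵀ

Let N = A − (1)·I. We want v_2 with N^2 v_2 = 0 but N^1 v_2 ≠ 0; then v_{j-1} := N · v_j for j = 2, …, 2.

Pick v_2 = (0, 1, 0, 0)ᵀ.
Then v_1 = N · v_2 = (1, 0, 0, 0)ᵀ.

Sanity check: (A − (1)·I) v_1 = (0, 0, 0, 0)ᵀ = 0. ✓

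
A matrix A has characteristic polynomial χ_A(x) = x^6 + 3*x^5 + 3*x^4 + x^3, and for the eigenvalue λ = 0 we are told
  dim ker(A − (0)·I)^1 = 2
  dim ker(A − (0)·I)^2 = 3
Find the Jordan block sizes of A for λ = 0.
Block sizes for λ = 0: [2, 1]

From the dimensions of kernels of powers, the number of Jordan blocks of size at least j is d_j − d_{j−1} where d_j = dim ker(N^j) (with d_0 = 0). Computing the differences gives [2, 1].
The number of blocks of size exactly k is (#blocks of size ≥ k) − (#blocks of size ≥ k + 1), so the partition is: 1 block(s) of size 1, 1 block(s) of size 2.
In nonincreasing order the block sizes are [2, 1].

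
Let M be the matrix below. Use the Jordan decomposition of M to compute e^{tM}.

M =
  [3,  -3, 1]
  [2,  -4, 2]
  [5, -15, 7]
e^{tM} =
  [t*exp(2*t) + exp(2*t), -3*t*exp(2*t), t*exp(2*t)]
  [2*t*exp(2*t), -6*t*exp(2*t) + exp(2*t), 2*t*exp(2*t)]
  [5*t*exp(2*t), -15*t*exp(2*t), 5*t*exp(2*t) + exp(2*t)]

Strategy: write M = P · J · P⁻¹ where J is a Jordan canonical form, so e^{tM} = P · e^{tJ} · P⁻¹, and e^{tJ} can be computed block-by-block.

M has Jordan form
J =
  [2, 1, 0]
  [0, 2, 0]
  [0, 0, 2]
(up to reordering of blocks).

Per-block formulas:
  For a 2×2 Jordan block J_2(2): exp(t · J_2(2)) = e^(2t)·(I + t·N), where N is the 2×2 nilpotent shift.
  For a 1×1 block at λ = 2: exp(t · [2]) = [e^(2t)].

After assembling e^{tJ} and conjugating by P, we get:

e^{tM} =
  [t*exp(2*t) + exp(2*t), -3*t*exp(2*t), t*exp(2*t)]
  [2*t*exp(2*t), -6*t*exp(2*t) + exp(2*t), 2*t*exp(2*t)]
  [5*t*exp(2*t), -15*t*exp(2*t), 5*t*exp(2*t) + exp(2*t)]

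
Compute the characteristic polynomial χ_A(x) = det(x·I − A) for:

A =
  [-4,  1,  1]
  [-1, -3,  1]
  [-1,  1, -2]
x^3 + 9*x^2 + 27*x + 27

Expanding det(x·I − A) (e.g. by cofactor expansion or by noting that A is similar to its Jordan form J, which has the same characteristic polynomial as A) gives
  χ_A(x) = x^3 + 9*x^2 + 27*x + 27
which factors as (x + 3)^3. The eigenvalues (with algebraic multiplicities) are λ = -3 with multiplicity 3.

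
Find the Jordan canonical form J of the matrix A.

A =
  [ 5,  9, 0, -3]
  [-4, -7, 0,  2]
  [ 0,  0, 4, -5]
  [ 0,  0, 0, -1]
J_2(-1) ⊕ J_1(-1) ⊕ J_1(4)

The characteristic polynomial is
  det(x·I − A) = x^4 - x^3 - 9*x^2 - 11*x - 4 = (x - 4)*(x + 1)^3

Eigenvalues and multiplicities (the geometric multiplicity of λ is n − rank(A − λI), which equals the number of Jordan blocks for λ):
  λ = -1: algebraic multiplicity = 3, geometric multiplicity = 2
  λ = 4: algebraic multiplicity = 1, geometric multiplicity = 1

Determining the block sizes for each eigenvalue:
  λ = -1: 2 blocks summing to 3 forces exactly one block of size 2 and the rest size 1 → block sizes [2, 1]
  λ = 4: one block (gm = 1), so the single block has size am = 1 → block sizes [1]

Assembling the blocks gives a Jordan form
J =
  [-1,  1,  0, 0]
  [ 0, -1,  0, 0]
  [ 0,  0, -1, 0]
  [ 0,  0,  0, 4]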